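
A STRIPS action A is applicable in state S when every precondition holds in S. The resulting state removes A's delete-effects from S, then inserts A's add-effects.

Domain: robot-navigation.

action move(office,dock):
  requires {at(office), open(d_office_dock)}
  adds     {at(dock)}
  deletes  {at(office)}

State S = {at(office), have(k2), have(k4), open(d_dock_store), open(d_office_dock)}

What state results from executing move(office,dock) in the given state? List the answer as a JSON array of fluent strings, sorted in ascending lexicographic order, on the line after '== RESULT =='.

Compute (S \ del) ∪ add:
  pre ⊆ S: {at(office), open(d_office_dock)} ⊆ S  — applicable
  S \ del = {have(k2), have(k4), open(d_dock_store), open(d_office_dock)}
  ∪ add   = {at(dock), have(k2), have(k4), open(d_dock_store), open(d_office_dock)}

== RESULT ==
["at(dock)", "have(k2)", "have(k4)", "open(d_dock_store)", "open(d_office_dock)"]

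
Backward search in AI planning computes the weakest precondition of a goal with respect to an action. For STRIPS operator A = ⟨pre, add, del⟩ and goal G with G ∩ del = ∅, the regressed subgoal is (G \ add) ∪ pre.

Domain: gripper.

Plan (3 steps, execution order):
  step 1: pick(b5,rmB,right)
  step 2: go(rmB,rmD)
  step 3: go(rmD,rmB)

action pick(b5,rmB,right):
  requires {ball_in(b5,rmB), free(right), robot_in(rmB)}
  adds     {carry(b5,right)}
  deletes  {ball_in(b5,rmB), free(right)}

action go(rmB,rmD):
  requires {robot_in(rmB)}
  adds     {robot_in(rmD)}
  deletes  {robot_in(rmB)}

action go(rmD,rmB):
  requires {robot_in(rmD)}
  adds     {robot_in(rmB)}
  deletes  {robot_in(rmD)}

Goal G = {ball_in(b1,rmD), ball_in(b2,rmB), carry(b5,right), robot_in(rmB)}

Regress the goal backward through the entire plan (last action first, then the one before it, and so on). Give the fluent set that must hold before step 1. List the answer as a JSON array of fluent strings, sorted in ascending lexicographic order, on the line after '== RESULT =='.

Work backward from the goal:
  through step 3 (go(rmD,rmB)): drop {robot_in(rmB)}, keep {ball_in(b1,rmD), ball_in(b2,rmB), carry(b5,right)}, require {robot_in(rmD)}
    → {ball_in(b1,rmD), ball_in(b2,rmB), carry(b5,right), robot_in(rmD)}
  through step 2 (go(rmB,rmD)): drop {robot_in(rmD)}, keep {ball_in(b1,rmD), ball_in(b2,rmB), carry(b5,right)}, require {robot_in(rmB)}
    → {ball_in(b1,rmD), ball_in(b2,rmB), carry(b5,right), robot_in(rmB)}
  through step 1 (pick(b5,rmB,right)): drop {carry(b5,right)}, keep {ball_in(b1,rmD), ball_in(b2,rmB), robot_in(rmB)}, require {ball_in(b5,rmB), free(right), robot_in(rmB)}
    → {ball_in(b1,rmD), ball_in(b2,rmB), ball_in(b5,rmB), free(right), robot_in(rmB)}

== RESULT ==
["ball_in(b1,rmD)", "ball_in(b2,rmB)", "ball_in(b5,rmB)", "free(right)", "robot_in(rmB)"]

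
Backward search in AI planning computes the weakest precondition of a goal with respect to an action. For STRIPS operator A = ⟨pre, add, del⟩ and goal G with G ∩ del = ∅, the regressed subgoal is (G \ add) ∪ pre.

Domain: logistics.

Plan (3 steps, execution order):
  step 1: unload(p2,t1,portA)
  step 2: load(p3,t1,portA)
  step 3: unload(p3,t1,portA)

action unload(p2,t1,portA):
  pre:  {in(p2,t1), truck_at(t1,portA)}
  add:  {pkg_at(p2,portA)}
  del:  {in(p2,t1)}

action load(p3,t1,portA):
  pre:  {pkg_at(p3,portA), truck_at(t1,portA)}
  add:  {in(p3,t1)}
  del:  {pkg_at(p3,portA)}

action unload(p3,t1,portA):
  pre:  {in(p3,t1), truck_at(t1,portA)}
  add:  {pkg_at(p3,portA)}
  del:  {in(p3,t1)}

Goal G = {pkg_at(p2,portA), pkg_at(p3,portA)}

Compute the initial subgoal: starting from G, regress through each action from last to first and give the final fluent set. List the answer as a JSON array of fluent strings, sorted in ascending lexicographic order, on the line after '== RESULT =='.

Regress step by step:
  through step 3 (unload(p3,t1,portA)): drop {pkg_at(p3,portA)}, keep {pkg_at(p2,portA)}, require {in(p3,t1), truck_at(t1,portA)}
    → {in(p3,t1), pkg_at(p2,portA), truck_at(t1,portA)}
  through step 2 (load(p3,t1,portA)): drop {in(p3,t1)}, keep {pkg_at(p2,portA), truck_at(t1,portA)}, require {pkg_at(p3,portA), truck_at(t1,portA)}
    → {pkg_at(p2,portA), pkg_at(p3,portA), truck_at(t1,portA)}
  through step 1 (unload(p2,t1,portA)): drop {pkg_at(p2,portA)}, keep {pkg_at(p3,portA), truck_at(t1,portA)}, require {in(p2,t1), truck_at(t1,portA)}
    → {in(p2,t1), pkg_at(p3,portA), truck_at(t1,portA)}

== RESULT ==
["in(p2,t1)", "pkg_at(p3,portA)", "truck_at(t1,portA)"]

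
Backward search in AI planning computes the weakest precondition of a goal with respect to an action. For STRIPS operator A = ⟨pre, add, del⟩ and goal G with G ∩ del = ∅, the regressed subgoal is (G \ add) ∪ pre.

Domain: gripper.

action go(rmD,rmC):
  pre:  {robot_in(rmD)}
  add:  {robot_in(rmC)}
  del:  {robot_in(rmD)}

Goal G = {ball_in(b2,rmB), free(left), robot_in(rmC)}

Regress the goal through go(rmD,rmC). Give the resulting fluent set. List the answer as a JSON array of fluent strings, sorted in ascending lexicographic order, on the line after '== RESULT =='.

Compute (G \ add) ∪ pre:
  G ∩ del = {}  (empty — regression defined)
  G \ add = {ball_in(b2,rmB), free(left), robot_in(rmC)} \ {robot_in(rmC)} = {ball_in(b2,rmB), free(left)}
  ∪ pre   = {ball_in(b2,rmB), free(left)} ∪ {robot_in(rmD)}
          = {ball_in(b2,rmB), free(left), robot_in(rmD)}

== RESULT ==
["ball_in(b2,rmB)", "free(left)", "robot_in(rmD)"]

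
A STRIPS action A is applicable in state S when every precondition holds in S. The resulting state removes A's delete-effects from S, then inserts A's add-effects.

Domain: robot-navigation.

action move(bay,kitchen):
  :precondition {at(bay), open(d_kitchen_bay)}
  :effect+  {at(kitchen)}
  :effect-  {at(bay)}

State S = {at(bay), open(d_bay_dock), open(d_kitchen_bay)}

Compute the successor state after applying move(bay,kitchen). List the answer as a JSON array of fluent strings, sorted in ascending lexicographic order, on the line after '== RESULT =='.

Progress:
  pre ⊆ S: {at(bay), open(d_kitchen_bay)} ⊆ S  — applicable
  S \ del = {open(d_bay_dock), open(d_kitchen_bay)}
  ∪ add   = {at(kitchen), open(d_bay_dock), open(d_kitchen_bay)}

== RESULT ==
["at(kitchen)", "open(d_bay_dock)", "open(d_kitchen_bay)"]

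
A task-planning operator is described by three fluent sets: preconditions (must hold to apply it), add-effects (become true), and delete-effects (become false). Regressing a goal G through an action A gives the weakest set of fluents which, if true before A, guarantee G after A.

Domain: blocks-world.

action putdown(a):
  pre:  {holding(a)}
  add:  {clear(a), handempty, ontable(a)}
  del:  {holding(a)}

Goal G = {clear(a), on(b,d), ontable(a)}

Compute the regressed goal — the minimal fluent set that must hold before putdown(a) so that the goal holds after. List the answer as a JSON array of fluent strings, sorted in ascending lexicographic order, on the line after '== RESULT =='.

Regress:
  G ∩ del = {}  (empty — regression defined)
  G \ add = {clear(a), on(b,d), ontable(a)} \ {clear(a), handempty, ontable(a)} = {on(b,d)}
  ∪ pre   = {on(b,d)} ∪ {holding(a)}
          = {holding(a), on(b,d)}

== RESULT ==
["holding(a)", "on(b,d)"]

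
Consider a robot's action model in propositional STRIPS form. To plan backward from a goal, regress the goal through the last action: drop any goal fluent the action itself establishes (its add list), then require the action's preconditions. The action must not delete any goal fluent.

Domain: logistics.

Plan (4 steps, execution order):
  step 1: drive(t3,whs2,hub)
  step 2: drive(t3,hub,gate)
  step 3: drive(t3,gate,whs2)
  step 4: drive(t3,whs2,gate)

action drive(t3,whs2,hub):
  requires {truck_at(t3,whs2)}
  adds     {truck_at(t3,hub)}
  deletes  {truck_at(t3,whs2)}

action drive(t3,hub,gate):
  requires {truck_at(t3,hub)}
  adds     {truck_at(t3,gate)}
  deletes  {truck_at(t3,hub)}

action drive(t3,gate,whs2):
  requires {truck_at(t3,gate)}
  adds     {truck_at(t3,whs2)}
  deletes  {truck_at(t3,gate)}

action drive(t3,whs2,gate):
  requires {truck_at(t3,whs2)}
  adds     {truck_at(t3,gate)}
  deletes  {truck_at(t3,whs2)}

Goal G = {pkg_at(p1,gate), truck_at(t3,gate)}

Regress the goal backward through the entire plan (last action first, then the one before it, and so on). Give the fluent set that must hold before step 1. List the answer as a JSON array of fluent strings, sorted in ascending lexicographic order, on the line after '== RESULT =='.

Work backward from the goal:
  through step 4 (drive(t3,whs2,gate)): drop {truck_at(t3,gate)}, keep {pkg_at(p1,gate)}, require {truck_at(t3,whs2)}
    → {pkg_at(p1,gate), truck_at(t3,whs2)}
  through step 3 (drive(t3,gate,whs2)): drop {truck_at(t3,whs2)}, keep {pkg_at(p1,gate)}, require {truck_at(t3,gate)}
    → {pkg_at(p1,gate), truck_at(t3,gate)}
  through step 2 (drive(t3,hub,gate)): drop {truck_at(t3,gate)}, keep {pkg_at(p1,gate)}, require {truck_at(t3,hub)}
    → {pkg_at(p1,gate), truck_at(t3,hub)}
  through step 1 (drive(t3,whs2,hub)): drop {truck_at(t3,hub)}, keep {pkg_at(p1,gate)}, require {truck_at(t3,whs2)}
    → {pkg_at(p1,gate), truck_at(t3,whs2)}

== RESULT ==
["pkg_at(p1,gate)", "truck_at(t3,whs2)"]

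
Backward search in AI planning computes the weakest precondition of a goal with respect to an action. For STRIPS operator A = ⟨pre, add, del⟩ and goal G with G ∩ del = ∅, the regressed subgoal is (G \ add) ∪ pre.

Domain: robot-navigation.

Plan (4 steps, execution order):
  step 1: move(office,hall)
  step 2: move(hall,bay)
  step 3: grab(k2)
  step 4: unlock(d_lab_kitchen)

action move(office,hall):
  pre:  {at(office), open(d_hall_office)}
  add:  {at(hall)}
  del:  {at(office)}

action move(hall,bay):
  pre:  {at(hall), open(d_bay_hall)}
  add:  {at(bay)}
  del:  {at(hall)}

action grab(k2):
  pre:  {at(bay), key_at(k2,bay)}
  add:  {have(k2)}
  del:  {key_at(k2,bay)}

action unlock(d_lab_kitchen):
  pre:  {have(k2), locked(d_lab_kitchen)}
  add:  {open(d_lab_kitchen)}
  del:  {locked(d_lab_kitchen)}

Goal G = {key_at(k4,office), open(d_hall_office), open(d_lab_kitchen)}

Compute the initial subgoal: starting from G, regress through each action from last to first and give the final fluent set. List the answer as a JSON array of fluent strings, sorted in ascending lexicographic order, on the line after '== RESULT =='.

Work backward from the goal:
  through step 4 (unlock(d_lab_kitchen)): drop {open(d_lab_kitchen)}, keep {key_at(k4,office), open(d_hall_office)}, require {have(k2), locked(d_lab_kitchen)}
    → {have(k2), key_at(k4,office), locked(d_lab_kitchen), open(d_hall_office)}
  through step 3 (grab(k2)): drop {have(k2)}, keep {key_at(k4,office), locked(d_lab_kitchen), open(d_hall_office)}, require {at(bay), key_at(k2,bay)}
    → {at(bay), key_at(k2,bay), key_at(k4,office), locked(d_lab_kitchen), open(d_hall_office)}
  through step 2 (move(hall,bay)): drop {at(bay)}, keep {key_at(k2,bay), key_at(k4,office), locked(d_lab_kitchen), open(d_hall_office)}, require {at(hall), open(d_bay_hall)}
    → {at(hall), key_at(k2,bay), key_at(k4,office), locked(d_lab_kitchen), open(d_bay_hall), open(d_hall_office)}
  through step 1 (move(office,hall)): drop {at(hall)}, keep {key_at(k2,bay), key_at(k4,office), locked(d_lab_kitchen), open(d_bay_hall), open(d_hall_office)}, require {at(office), open(d_hall_office)}
    → {at(office), key_at(k2,bay), key_at(k4,office), locked(d_lab_kitchen), open(d_bay_hall), open(d_hall_office)}

== RESULT ==
["at(office)", "key_at(k2,bay)", "key_at(k4,office)", "locked(d_lab_kitchen)", "open(d_bay_hall)", "open(d_hall_office)"]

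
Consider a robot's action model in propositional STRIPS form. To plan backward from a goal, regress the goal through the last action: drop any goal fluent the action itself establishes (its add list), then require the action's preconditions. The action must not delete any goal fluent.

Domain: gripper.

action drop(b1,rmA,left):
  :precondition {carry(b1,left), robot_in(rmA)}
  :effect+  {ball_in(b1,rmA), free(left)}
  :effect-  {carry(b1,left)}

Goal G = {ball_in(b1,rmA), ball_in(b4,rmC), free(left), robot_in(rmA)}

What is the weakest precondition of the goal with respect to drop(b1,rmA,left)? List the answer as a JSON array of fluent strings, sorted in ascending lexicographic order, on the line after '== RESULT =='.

Compute (G \ add) ∪ pre:
  G ∩ del = {}  (empty — regression defined)
  G \ add = {ball_in(b1,rmA), ball_in(b4,rmC), free(left), robot_in(rmA)} \ {ball_in(b1,rmA), free(left)} = {ball_in(b4,rmC), robot_in(rmA)}
  ∪ pre   = {ball_in(b4,rmC), robot_in(rmA)} ∪ {carry(b1,left), robot_in(rmA)}
          = {ball_in(b4,rmC), carry(b1,left), robot_in(rmA)}

== RESULT ==
["ball_in(b4,rmC)", "carry(b1,left)", "robot_in(rmA)"]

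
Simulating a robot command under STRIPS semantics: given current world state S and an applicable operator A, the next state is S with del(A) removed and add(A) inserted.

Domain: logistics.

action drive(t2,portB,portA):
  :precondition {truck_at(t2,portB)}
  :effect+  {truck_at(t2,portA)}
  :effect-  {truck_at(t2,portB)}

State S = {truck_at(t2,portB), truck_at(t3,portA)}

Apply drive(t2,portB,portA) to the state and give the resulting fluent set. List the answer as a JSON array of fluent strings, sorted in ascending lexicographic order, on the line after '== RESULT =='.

Compute (S \ del) ∪ add:
  pre ⊆ S: {truck_at(t2,portB)} ⊆ S  — applicable
  S \ del = {truck_at(t3,portA)}
  ∪ add   = {truck_at(t2,portA), truck_at(t3,portA)}

== RESULT ==
["truck_at(t2,portA)", "truck_at(t3,portA)"]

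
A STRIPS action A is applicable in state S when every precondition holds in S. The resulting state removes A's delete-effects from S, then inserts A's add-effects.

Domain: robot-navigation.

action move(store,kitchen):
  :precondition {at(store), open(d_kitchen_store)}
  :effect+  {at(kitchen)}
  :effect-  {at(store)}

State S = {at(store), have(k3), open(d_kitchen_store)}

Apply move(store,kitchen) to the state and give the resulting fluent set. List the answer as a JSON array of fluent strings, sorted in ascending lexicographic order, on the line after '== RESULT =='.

Progress:
  pre ⊆ S: {at(store), open(d_kitchen_store)} ⊆ S  — applicable
  S \ del = {have(k3), open(d_kitchen_store)}
  ∪ add   = {at(kitchen), have(k3), open(d_kitchen_store)}

== RESULT ==
["at(kitchen)", "have(k3)", "open(d_kitchen_store)"]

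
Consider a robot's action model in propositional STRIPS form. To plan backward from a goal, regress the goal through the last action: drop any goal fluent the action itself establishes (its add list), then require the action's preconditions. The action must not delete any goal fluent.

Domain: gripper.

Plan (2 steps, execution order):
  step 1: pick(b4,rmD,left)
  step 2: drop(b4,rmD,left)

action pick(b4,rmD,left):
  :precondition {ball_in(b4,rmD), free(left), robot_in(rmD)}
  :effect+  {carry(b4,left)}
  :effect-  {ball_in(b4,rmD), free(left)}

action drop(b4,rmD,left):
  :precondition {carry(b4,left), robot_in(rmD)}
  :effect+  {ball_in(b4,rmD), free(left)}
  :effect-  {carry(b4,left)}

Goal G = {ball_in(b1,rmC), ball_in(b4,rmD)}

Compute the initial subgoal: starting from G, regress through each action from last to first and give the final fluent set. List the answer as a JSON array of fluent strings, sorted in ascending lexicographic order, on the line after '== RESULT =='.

Regress step by step:
  through step 2 (drop(b4,rmD,left)): drop {ball_in(b4,rmD)}, keep {ball_in(b1,rmC)}, require {carry(b4,left), robot_in(rmD)}
    → {ball_in(b1,rmC), carry(b4,left), robot_in(rmD)}
  through step 1 (pick(b4,rmD,left)): drop {carry(b4,left)}, keep {ball_in(b1,rmC), robot_in(rmD)}, require {ball_in(b4,rmD), free(left), robot_in(rmD)}
    → {ball_in(b1,rmC), ball_in(b4,rmD), free(left), robot_in(rmD)}

== RESULT ==
["ball_in(b1,rmC)", "ball_in(b4,rmD)", "free(left)", "robot_in(rmD)"]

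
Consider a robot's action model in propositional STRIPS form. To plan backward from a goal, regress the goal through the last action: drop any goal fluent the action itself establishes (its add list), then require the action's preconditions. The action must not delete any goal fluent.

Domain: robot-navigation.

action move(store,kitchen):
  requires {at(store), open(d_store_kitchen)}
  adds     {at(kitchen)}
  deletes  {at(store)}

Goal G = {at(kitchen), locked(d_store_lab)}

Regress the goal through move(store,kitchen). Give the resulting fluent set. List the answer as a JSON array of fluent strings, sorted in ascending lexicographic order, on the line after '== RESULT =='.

Regress:
  G ∩ del = {}  (empty — regression defined)
  G \ add = {at(kitchen), locked(d_store_lab)} \ {at(kitchen)} = {locked(d_store_lab)}
  ∪ pre   = {locked(d_store_lab)} ∪ {at(store), open(d_store_kitchen)}
          = {at(store), locked(d_store_lab), open(d_store_kitchen)}

== RESULT ==
["at(store)", "locked(d_store_lab)", "open(d_store_kitchen)"]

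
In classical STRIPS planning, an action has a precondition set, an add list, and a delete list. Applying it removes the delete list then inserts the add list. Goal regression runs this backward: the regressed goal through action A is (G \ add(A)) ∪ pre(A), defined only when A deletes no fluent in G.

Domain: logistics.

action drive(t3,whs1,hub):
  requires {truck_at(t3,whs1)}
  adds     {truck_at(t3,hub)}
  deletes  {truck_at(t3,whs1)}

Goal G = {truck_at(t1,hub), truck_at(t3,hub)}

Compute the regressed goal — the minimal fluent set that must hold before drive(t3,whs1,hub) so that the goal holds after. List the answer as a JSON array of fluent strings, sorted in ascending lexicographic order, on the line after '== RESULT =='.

Regress:
  G ∩ del = {}  (empty — regression defined)
  G \ add = {truck_at(t1,hub), truck_at(t3,hub)} \ {truck_at(t3,hub)} = {truck_at(t1,hub)}
  ∪ pre   = {truck_at(t1,hub)} ∪ {truck_at(t3,whs1)}
          = {truck_at(t1,hub), truck_at(t3,whs1)}

== RESULT ==
["truck_at(t1,hub)", "truck_at(t3,whs1)"]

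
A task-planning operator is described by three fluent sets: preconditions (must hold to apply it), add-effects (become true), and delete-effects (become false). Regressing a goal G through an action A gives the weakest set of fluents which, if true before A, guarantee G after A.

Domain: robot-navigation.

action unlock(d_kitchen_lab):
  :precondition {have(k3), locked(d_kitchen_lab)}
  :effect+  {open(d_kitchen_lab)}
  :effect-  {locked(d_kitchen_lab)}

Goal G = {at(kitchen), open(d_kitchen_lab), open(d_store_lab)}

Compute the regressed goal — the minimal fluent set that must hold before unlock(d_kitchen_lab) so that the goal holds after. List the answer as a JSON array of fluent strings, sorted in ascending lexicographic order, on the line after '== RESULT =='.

Compute (G \ add) ∪ pre:
  G ∩ del = {}  (empty — regression defined)
  G \ add = {at(kitchen), open(d_kitchen_lab), open(d_store_lab)} \ {open(d_kitchen_lab)} = {at(kitchen), open(d_store_lab)}
  ∪ pre   = {at(kitchen), open(d_store_lab)} ∪ {have(k3), locked(d_kitchen_lab)}
          = {at(kitchen), have(k3), locked(d_kitchen_lab), open(d_store_lab)}

== RESULT ==
["at(kitchen)", "have(k3)", "locked(d_kitchen_lab)", "open(d_store_lab)"]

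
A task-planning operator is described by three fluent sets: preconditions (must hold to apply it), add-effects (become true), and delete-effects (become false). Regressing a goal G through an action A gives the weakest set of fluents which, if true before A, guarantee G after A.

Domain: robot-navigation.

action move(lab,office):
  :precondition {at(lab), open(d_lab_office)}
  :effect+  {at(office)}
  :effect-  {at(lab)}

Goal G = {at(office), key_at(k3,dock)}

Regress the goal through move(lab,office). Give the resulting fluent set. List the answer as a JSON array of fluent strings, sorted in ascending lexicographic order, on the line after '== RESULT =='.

Compute (G \ add) ∪ pre:
  G ∩ del = {}  (empty — regression defined)
  G \ add = {at(office), key_at(k3,dock)} \ {at(office)} = {key_at(k3,dock)}
  ∪ pre   = {key_at(k3,dock)} ∪ {at(lab), open(d_lab_office)}
          = {at(lab), key_at(k3,dock), open(d_lab_office)}

== RESULT ==
["at(lab)", "key_at(k3,dock)", "open(d_lab_office)"]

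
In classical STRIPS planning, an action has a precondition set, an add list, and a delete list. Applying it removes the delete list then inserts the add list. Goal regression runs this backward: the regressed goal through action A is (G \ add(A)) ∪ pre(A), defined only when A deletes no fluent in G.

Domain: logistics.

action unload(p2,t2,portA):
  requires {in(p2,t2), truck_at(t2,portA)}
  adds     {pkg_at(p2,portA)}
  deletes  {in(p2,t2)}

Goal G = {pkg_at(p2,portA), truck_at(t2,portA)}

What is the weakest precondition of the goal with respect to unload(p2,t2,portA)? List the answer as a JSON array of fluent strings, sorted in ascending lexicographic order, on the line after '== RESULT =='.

Compute (G \ add) ∪ pre:
  G ∩ del = {}  (empty — regression defined)
  G \ add = {pkg_at(p2,portA), truck_at(t2,portA)} \ {pkg_at(p2,portA)} = {truck_at(t2,portA)}
  ∪ pre   = {truck_at(t2,portA)} ∪ {in(p2,t2), truck_at(t2,portA)}
          = {in(p2,t2), truck_at(t2,portA)}

== RESULT ==
["in(p2,t2)", "truck_at(t2,portA)"]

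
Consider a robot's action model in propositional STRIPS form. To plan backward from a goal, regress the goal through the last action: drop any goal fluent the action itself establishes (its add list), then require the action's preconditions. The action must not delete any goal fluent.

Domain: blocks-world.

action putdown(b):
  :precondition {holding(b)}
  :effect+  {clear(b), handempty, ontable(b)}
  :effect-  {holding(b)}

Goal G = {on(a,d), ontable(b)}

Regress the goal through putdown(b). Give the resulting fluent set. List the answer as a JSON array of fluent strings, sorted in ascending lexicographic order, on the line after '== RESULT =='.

Regress:
  G ∩ del = {}  (empty — regression defined)
  G \ add = {on(a,d), ontable(b)} \ {clear(b), handempty, ontable(b)} = {on(a,d)}
  ∪ pre   = {on(a,d)} ∪ {holding(b)}
          = {holding(b), on(a,d)}

== RESULT ==
["holding(b)", "on(a,d)"]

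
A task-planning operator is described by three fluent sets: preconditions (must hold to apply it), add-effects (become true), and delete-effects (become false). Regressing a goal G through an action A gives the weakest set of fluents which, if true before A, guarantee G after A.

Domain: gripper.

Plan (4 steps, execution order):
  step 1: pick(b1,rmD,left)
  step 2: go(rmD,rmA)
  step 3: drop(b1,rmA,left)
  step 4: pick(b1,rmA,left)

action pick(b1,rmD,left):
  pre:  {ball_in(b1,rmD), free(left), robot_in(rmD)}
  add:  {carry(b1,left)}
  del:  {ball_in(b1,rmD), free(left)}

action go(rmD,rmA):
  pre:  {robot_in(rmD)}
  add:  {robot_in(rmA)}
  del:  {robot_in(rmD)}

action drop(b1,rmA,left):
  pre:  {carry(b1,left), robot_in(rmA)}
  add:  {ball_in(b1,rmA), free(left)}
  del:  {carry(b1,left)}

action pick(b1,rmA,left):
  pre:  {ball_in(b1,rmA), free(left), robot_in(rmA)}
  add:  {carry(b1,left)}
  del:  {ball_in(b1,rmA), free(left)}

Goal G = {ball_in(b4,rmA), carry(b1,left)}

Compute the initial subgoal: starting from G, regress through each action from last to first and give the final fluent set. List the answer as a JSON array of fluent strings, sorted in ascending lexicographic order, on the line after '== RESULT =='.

Work backward from the goal:
  through step 4 (pick(b1,rmA,left)): drop {carry(b1,left)}, keep {ball_in(b4,rmA)}, require {ball_in(b1,rmA), free(left), robot_in(rmA)}
    → {ball_in(b1,rmA), ball_in(b4,rmA), free(left), robot_in(rmA)}
  through step 3 (drop(b1,rmA,left)): drop {ball_in(b1,rmA), free(left)}, keep {ball_in(b4,rmA), robot_in(rmA)}, require {carry(b1,left), robot_in(rmA)}
    → {ball_in(b4,rmA), carry(b1,left), robot_in(rmA)}
  through step 2 (go(rmD,rmA)): drop {robot_in(rmA)}, keep {ball_in(b4,rmA), carry(b1,left)}, require {robot_in(rmD)}
    → {ball_in(b4,rmA), carry(b1,left), robot_in(rmD)}
  through step 1 (pick(b1,rmD,left)): drop {carry(b1,left)}, keep {ball_in(b4,rmA), robot_in(rmD)}, require {ball_in(b1,rmD), free(left), robot_in(rmD)}
    → {ball_in(b1,rmD), ball_in(b4,rmA), free(left), robot_in(rmD)}

== RESULT ==
["ball_in(b1,rmD)", "ball_in(b4,rmA)", "free(left)", "robot_in(rmD)"]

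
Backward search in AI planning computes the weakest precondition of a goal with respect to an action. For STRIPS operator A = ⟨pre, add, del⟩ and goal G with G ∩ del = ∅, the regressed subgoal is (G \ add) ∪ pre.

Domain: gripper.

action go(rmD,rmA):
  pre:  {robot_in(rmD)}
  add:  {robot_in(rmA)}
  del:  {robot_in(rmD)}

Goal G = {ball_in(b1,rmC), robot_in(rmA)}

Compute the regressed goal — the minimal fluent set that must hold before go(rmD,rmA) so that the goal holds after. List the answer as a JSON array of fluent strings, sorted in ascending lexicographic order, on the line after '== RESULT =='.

Compute (G \ add) ∪ pre:
  G ∩ del = {}  (empty — regression defined)
  G \ add = {ball_in(b1,rmC), robot_in(rmA)} \ {robot_in(rmA)} = {ball_in(b1,rmC)}
  ∪ pre   = {ball_in(b1,rmC)} ∪ {robot_in(rmD)}
          = {ball_in(b1,rmC), robot_in(rmD)}

== RESULT ==
["ball_in(b1,rmC)", "robot_in(rmD)"]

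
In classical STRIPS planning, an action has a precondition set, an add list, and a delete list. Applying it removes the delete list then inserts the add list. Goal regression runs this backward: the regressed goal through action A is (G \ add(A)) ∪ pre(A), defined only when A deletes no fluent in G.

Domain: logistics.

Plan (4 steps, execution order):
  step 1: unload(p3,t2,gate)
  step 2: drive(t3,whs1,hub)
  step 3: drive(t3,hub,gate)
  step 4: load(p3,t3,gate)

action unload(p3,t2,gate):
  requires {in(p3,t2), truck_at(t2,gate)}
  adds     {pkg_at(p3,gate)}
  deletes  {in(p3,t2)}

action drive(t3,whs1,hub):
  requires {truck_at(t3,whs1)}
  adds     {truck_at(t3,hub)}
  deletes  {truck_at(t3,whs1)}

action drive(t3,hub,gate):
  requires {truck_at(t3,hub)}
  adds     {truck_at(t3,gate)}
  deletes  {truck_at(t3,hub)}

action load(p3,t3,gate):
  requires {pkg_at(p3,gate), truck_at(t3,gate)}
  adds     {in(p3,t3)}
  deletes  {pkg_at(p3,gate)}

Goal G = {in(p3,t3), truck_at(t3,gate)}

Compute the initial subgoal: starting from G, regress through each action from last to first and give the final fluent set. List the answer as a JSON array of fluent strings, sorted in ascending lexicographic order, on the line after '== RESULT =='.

Regress step by step:
  through step 4 (load(p3,t3,gate)): drop {in(p3,t3)}, keep {truck_at(t3,gate)}, require {pkg_at(p3,gate), truck_at(t3,gate)}
    → {pkg_at(p3,gate), truck_at(t3,gate)}
  through step 3 (drive(t3,hub,gate)): drop {truck_at(t3,gate)}, keep {pkg_at(p3,gate)}, require {truck_at(t3,hub)}
    → {pkg_at(p3,gate), truck_at(t3,hub)}
  through step 2 (drive(t3,whs1,hub)): drop {truck_at(t3,hub)}, keep {pkg_at(p3,gate)}, require {truck_at(t3,whs1)}
    → {pkg_at(p3,gate), truck_at(t3,whs1)}
  through step 1 (unload(p3,t2,gate)): drop {pkg_at(p3,gate)}, keep {truck_at(t3,whs1)}, require {in(p3,t2), truck_at(t2,gate)}
    → {in(p3,t2), truck_at(t2,gate), truck_at(t3,whs1)}

== RESULT ==
["in(p3,t2)", "truck_at(t2,gate)", "truck_at(t3,whs1)"]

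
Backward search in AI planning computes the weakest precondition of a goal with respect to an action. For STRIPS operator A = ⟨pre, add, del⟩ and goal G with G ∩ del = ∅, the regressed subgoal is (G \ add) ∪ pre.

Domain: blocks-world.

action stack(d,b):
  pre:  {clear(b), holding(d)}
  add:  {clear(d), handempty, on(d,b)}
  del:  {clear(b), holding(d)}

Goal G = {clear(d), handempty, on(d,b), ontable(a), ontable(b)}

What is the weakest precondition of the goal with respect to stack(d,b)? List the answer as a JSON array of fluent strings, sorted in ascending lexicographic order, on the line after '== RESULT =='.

Compute (G \ add) ∪ pre:
  G ∩ del = {}  (empty — regression defined)
  G \ add = {clear(d), handempty, on(d,b), ontable(a), ontable(b)} \ {clear(d), handempty, on(d,b)} = {ontable(a), ontable(b)}
  ∪ pre   = {ontable(a), ontable(b)} ∪ {clear(b), holding(d)}
          = {clear(b), holding(d), ontable(a), ontable(b)}

== RESULT ==
["clear(b)", "holding(d)", "ontable(a)", "ontable(b)"]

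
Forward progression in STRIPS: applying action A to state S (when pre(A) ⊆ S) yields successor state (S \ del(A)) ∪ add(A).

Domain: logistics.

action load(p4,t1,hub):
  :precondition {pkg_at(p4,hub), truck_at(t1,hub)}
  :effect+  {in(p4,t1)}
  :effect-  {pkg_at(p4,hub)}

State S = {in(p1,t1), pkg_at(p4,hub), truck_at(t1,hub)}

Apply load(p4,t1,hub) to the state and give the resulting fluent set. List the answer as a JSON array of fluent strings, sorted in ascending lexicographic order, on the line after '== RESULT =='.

Progress:
  pre ⊆ S: {pkg_at(p4,hub), truck_at(t1,hub)} ⊆ S  — applicable
  S \ del = {in(p1,t1), truck_at(t1,hub)}
  ∪ add   = {in(p1,t1), in(p4,t1), truck_at(t1,hub)}

== RESULT ==
["in(p1,t1)", "in(p4,t1)", "truck_at(t1,hub)"]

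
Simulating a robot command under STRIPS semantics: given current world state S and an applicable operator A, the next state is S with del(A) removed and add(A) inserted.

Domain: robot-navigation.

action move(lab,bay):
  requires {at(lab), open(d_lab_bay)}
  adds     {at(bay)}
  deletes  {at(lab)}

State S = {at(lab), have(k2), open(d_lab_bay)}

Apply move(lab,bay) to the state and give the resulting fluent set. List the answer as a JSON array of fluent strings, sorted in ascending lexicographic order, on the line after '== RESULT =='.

Progress:
  pre ⊆ S: {at(lab), open(d_lab_bay)} ⊆ S  — applicable
  S \ del = {have(k2), open(d_lab_bay)}
  ∪ add   = {at(bay), have(k2), open(d_lab_bay)}

== RESULT ==
["at(bay)", "have(k2)", "open(d_lab_bay)"]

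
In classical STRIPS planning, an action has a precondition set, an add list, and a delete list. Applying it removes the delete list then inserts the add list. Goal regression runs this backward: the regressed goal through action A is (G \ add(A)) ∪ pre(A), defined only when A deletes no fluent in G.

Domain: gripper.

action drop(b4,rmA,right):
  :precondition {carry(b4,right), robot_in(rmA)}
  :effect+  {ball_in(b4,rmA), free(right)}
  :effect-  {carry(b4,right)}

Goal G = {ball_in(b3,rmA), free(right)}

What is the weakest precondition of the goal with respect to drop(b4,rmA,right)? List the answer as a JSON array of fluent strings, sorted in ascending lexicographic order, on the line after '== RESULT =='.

Compute (G \ add) ∪ pre:
  G ∩ del = {}  (empty — regression defined)
  G \ add = {ball_in(b3,rmA), free(right)} \ {ball_in(b4,rmA), free(right)} = {ball_in(b3,rmA)}
  ∪ pre   = {ball_in(b3,rmA)} ∪ {carry(b4,right), robot_in(rmA)}
          = {ball_in(b3,rmA), carry(b4,right), robot_in(rmA)}

== RESULT ==
["ball_in(b3,rmA)", "carry(b4,right)", "robot_in(rmA)"]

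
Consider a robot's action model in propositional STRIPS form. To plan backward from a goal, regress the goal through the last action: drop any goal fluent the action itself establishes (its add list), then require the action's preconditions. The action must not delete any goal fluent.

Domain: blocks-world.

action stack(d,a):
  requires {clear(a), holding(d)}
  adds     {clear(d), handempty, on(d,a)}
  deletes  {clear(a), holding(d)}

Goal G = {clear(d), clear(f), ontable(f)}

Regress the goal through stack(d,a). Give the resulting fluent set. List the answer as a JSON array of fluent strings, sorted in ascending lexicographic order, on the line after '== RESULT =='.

Regress:
  G ∩ del = {}  (empty — regression defined)
  G \ add = {clear(d), clear(f), ontable(f)} \ {clear(d), handempty, on(d,a)} = {clear(f), ontable(f)}
  ∪ pre   = {clear(f), ontable(f)} ∪ {clear(a), holding(d)}
          = {clear(a), clear(f), holding(d), ontable(f)}

== RESULT ==
["clear(a)", "clear(f)", "holding(d)", "ontable(f)"]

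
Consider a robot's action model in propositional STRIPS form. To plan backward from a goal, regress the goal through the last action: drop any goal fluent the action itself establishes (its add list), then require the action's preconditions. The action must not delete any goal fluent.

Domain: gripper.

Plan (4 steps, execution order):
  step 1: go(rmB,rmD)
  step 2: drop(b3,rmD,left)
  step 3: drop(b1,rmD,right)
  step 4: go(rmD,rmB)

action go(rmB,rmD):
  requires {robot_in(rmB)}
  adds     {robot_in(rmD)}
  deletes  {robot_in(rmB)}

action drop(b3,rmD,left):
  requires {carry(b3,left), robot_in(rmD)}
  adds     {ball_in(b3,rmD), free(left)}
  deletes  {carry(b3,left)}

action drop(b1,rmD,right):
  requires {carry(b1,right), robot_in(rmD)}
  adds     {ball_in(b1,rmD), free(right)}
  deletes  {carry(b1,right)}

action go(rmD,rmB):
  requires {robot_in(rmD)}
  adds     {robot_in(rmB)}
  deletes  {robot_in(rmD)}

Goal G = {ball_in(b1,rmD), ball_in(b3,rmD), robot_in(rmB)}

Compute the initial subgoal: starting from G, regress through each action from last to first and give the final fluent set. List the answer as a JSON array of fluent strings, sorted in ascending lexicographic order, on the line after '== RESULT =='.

Work backward from the goal:
  through step 4 (go(rmD,rmB)): drop {robot_in(rmB)}, keep {ball_in(b1,rmD), ball_in(b3,rmD)}, require {robot_in(rmD)}
    → {ball_in(b1,rmD), ball_in(b3,rmD), robot_in(rmD)}
  through step 3 (drop(b1,rmD,right)): drop {ball_in(b1,rmD)}, keep {ball_in(b3,rmD), robot_in(rmD)}, require {carry(b1,right), robot_in(rmD)}
    → {ball_in(b3,rmD), carry(b1,right), robot_in(rmD)}
  through step 2 (drop(b3,rmD,left)): drop {ball_in(b3,rmD)}, keep {carry(b1,right), robot_in(rmD)}, require {carry(b3,left), robot_in(rmD)}
    → {carry(b1,right), carry(b3,left), robot_in(rmD)}
  through step 1 (go(rmB,rmD)): drop {robot_in(rmD)}, keep {carry(b1,right), carry(b3,left)}, require {robot_in(rmB)}
    → {carry(b1,right), carry(b3,left), robot_in(rmB)}

== RESULT ==
["carry(b1,right)", "carry(b3,left)", "robot_in(rmB)"]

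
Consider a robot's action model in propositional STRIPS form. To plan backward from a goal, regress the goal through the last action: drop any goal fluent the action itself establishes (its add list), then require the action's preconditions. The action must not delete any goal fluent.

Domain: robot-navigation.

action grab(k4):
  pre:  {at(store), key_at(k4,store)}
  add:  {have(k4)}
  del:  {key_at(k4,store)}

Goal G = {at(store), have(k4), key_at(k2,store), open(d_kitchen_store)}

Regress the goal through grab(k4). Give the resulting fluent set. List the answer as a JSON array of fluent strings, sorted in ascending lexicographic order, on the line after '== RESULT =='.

Compute (G \ add) ∪ pre:
  G ∩ del = {}  (empty — regression defined)
  G \ add = {at(store), have(k4), key_at(k2,store), open(d_kitchen_store)} \ {have(k4)} = {at(store), key_at(k2,store), open(d_kitchen_store)}
  ∪ pre   = {at(store), key_at(k2,store), open(d_kitchen_store)} ∪ {at(store), key_at(k4,store)}
          = {at(store), key_at(k2,store), key_at(k4,store), open(d_kitchen_store)}

== RESULT ==
["at(store)", "key_at(k2,store)", "key_at(k4,store)", "open(d_kitchen_store)"]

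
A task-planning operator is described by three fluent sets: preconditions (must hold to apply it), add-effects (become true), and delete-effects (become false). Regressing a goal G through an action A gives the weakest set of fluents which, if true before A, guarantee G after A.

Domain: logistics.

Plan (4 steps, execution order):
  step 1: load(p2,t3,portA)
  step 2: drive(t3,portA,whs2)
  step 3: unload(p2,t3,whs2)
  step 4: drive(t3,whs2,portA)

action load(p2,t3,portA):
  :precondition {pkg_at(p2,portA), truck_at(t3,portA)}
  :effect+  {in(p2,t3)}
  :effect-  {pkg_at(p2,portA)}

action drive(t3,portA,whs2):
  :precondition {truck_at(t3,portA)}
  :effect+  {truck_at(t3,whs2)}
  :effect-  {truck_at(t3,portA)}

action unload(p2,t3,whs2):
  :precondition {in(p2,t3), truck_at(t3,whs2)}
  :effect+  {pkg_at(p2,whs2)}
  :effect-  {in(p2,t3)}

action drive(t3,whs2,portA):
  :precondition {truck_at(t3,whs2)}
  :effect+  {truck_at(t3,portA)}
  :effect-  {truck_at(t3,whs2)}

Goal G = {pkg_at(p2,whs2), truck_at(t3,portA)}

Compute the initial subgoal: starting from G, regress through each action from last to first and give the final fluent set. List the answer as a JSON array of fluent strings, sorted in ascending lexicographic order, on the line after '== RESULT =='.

Work backward from the goal:
  through step 4 (drive(t3,whs2,portA)): drop {truck_at(t3,portA)}, keep {pkg_at(p2,whs2)}, require {truck_at(t3,whs2)}
    → {pkg_at(p2,whs2), truck_at(t3,whs2)}
  through step 3 (unload(p2,t3,whs2)): drop {pkg_at(p2,whs2)}, keep {truck_at(t3,whs2)}, require {in(p2,t3), truck_at(t3,whs2)}
    → {in(p2,t3), truck_at(t3,whs2)}
  through step 2 (drive(t3,portA,whs2)): drop {truck_at(t3,whs2)}, keep {in(p2,t3)}, require {truck_at(t3,portA)}
    → {in(p2,t3), truck_at(t3,portA)}
  through step 1 (load(p2,t3,portA)): drop {in(p2,t3)}, keep {truck_at(t3,portA)}, require {pkg_at(p2,portA), truck_at(t3,portA)}
    → {pkg_at(p2,portA), truck_at(t3,portA)}

== RESULT ==
["pkg_at(p2,portA)", "truck_at(t3,portA)"]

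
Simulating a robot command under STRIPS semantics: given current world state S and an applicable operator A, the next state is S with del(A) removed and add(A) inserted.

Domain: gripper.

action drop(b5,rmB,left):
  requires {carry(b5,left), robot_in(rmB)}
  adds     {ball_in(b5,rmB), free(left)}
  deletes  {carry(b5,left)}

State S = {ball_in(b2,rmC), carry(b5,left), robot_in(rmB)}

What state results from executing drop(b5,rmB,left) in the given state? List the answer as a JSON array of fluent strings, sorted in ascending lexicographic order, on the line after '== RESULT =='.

Progress:
  pre ⊆ S: {carry(b5,left), robot_in(rmB)} ⊆ S  — applicable
  S \ del = {ball_in(b2,rmC), robot_in(rmB)}
  ∪ add   = {ball_in(b2,rmC), ball_in(b5,rmB), free(left), robot_in(rmB)}

== RESULT ==
["ball_in(b2,rmC)", "ball_in(b5,rmB)", "free(left)", "robot_in(rmB)"]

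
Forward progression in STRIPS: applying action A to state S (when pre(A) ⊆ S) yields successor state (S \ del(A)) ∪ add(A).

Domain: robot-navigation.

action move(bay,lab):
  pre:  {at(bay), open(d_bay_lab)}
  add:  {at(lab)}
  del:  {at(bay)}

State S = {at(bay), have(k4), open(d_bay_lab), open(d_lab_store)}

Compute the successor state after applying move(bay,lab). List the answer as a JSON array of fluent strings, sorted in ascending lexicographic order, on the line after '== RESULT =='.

Progress:
  pre ⊆ S: {at(bay), open(d_bay_lab)} ⊆ S  — applicable
  S \ del = {have(k4), open(d_bay_lab), open(d_lab_store)}
  ∪ add   = {at(lab), have(k4), open(d_bay_lab), open(d_lab_store)}

== RESULT ==
["at(lab)", "have(k4)", "open(d_bay_lab)", "open(d_lab_store)"]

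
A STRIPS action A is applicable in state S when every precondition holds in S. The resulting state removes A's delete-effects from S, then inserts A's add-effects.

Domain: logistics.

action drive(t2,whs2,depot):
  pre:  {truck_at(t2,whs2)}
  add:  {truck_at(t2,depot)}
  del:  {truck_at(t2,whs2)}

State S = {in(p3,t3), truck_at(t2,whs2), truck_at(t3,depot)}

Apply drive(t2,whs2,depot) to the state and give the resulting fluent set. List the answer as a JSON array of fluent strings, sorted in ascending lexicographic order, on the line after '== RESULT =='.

Compute (S \ del) ∪ add:
  pre ⊆ S: {truck_at(t2,whs2)} ⊆ S  — applicable
  S \ del = {in(p3,t3), truck_at(t3,depot)}
  ∪ add   = {in(p3,t3), truck_at(t2,depot), truck_at(t3,depot)}

== RESULT ==
["in(p3,t3)", "truck_at(t2,depot)", "truck_at(t3,depot)"]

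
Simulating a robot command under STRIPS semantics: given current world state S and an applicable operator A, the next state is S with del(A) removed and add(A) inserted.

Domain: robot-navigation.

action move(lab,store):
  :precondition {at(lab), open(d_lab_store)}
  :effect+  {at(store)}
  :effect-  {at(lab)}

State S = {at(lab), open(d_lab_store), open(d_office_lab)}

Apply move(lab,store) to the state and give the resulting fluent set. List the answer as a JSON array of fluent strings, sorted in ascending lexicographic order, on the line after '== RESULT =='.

Progress:
  pre ⊆ S: {at(lab), open(d_lab_store)} ⊆ S  — applicable
  S \ del = {open(d_lab_store), open(d_office_lab)}
  ∪ add   = {at(store), open(d_lab_store), open(d_office_lab)}

== RESULT ==
["at(store)", "open(d_lab_store)", "open(d_office_lab)"]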